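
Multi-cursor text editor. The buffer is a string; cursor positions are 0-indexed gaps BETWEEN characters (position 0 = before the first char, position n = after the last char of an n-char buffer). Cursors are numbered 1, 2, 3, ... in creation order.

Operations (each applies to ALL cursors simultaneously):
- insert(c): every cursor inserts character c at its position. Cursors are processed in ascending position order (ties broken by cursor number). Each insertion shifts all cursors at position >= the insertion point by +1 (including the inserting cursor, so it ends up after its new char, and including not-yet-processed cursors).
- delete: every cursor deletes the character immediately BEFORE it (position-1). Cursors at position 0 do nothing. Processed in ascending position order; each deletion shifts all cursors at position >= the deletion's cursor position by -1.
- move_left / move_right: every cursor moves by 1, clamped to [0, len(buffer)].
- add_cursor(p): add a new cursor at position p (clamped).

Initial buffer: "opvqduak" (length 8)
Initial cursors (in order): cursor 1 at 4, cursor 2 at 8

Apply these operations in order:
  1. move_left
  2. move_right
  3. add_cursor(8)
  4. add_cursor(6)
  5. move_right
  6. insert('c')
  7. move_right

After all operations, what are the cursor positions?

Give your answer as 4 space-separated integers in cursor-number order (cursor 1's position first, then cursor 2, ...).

After op 1 (move_left): buffer="opvqduak" (len 8), cursors c1@3 c2@7, authorship ........
After op 2 (move_right): buffer="opvqduak" (len 8), cursors c1@4 c2@8, authorship ........
After op 3 (add_cursor(8)): buffer="opvqduak" (len 8), cursors c1@4 c2@8 c3@8, authorship ........
After op 4 (add_cursor(6)): buffer="opvqduak" (len 8), cursors c1@4 c4@6 c2@8 c3@8, authorship ........
After op 5 (move_right): buffer="opvqduak" (len 8), cursors c1@5 c4@7 c2@8 c3@8, authorship ........
After op 6 (insert('c')): buffer="opvqdcuackcc" (len 12), cursors c1@6 c4@9 c2@12 c3@12, authorship .....1..4.23
After op 7 (move_right): buffer="opvqdcuackcc" (len 12), cursors c1@7 c4@10 c2@12 c3@12, authorship .....1..4.23

Answer: 7 12 12 10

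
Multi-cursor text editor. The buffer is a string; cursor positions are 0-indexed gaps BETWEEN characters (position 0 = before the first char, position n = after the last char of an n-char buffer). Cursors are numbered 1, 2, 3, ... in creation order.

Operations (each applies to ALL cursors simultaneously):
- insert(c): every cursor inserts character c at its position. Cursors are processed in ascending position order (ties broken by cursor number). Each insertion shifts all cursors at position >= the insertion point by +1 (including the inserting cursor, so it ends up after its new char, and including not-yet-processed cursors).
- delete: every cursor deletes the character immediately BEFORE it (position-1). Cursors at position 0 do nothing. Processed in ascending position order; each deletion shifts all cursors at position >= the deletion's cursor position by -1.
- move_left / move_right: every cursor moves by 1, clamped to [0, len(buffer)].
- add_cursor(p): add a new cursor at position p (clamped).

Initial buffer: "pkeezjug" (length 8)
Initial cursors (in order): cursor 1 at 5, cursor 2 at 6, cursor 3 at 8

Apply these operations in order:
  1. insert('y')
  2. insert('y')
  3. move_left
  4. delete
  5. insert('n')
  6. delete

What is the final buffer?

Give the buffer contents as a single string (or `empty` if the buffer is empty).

Answer: pkeezyjyugy

Derivation:
After op 1 (insert('y')): buffer="pkeezyjyugy" (len 11), cursors c1@6 c2@8 c3@11, authorship .....1.2..3
After op 2 (insert('y')): buffer="pkeezyyjyyugyy" (len 14), cursors c1@7 c2@10 c3@14, authorship .....11.22..33
After op 3 (move_left): buffer="pkeezyyjyyugyy" (len 14), cursors c1@6 c2@9 c3@13, authorship .....11.22..33
After op 4 (delete): buffer="pkeezyjyugy" (len 11), cursors c1@5 c2@7 c3@10, authorship .....1.2..3
After op 5 (insert('n')): buffer="pkeeznyjnyugny" (len 14), cursors c1@6 c2@9 c3@13, authorship .....11.22..33
After op 6 (delete): buffer="pkeezyjyugy" (len 11), cursors c1@5 c2@7 c3@10, authorship .....1.2..3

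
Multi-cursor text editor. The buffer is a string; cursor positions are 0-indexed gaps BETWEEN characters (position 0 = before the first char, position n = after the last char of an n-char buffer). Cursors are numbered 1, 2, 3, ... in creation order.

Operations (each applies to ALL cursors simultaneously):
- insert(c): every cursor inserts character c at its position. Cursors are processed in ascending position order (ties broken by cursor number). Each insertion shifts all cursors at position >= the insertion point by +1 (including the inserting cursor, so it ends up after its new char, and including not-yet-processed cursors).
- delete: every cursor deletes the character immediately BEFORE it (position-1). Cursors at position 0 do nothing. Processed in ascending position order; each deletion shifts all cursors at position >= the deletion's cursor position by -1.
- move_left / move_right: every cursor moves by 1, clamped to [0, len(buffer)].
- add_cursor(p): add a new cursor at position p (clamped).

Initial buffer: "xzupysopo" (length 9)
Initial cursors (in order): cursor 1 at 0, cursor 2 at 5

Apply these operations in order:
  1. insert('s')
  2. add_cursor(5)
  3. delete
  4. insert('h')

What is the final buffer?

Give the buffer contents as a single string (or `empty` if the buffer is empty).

After op 1 (insert('s')): buffer="sxzupyssopo" (len 11), cursors c1@1 c2@7, authorship 1.....2....
After op 2 (add_cursor(5)): buffer="sxzupyssopo" (len 11), cursors c1@1 c3@5 c2@7, authorship 1.....2....
After op 3 (delete): buffer="xzuysopo" (len 8), cursors c1@0 c3@3 c2@4, authorship ........
After op 4 (insert('h')): buffer="hxzuhyhsopo" (len 11), cursors c1@1 c3@5 c2@7, authorship 1...3.2....

Answer: hxzuhyhsopo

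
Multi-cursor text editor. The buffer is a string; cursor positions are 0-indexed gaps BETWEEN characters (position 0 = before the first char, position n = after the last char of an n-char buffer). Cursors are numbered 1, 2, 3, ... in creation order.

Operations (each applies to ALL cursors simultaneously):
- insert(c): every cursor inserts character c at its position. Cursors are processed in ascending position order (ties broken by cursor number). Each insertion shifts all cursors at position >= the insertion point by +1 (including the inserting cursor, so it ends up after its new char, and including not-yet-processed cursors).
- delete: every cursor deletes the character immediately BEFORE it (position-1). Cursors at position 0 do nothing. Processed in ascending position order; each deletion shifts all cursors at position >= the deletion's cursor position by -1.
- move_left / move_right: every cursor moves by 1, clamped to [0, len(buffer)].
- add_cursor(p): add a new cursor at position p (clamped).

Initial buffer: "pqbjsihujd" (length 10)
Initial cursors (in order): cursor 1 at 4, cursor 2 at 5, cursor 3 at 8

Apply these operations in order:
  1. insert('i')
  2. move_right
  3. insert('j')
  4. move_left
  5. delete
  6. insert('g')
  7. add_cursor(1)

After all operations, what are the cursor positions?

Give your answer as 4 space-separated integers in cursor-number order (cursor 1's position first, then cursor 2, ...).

Answer: 6 9 14 1

Derivation:
After op 1 (insert('i')): buffer="pqbjisiihuijd" (len 13), cursors c1@5 c2@7 c3@11, authorship ....1.2...3..
After op 2 (move_right): buffer="pqbjisiihuijd" (len 13), cursors c1@6 c2@8 c3@12, authorship ....1.2...3..
After op 3 (insert('j')): buffer="pqbjisjiijhuijjd" (len 16), cursors c1@7 c2@10 c3@15, authorship ....1.12.2..3.3.
After op 4 (move_left): buffer="pqbjisjiijhuijjd" (len 16), cursors c1@6 c2@9 c3@14, authorship ....1.12.2..3.3.
After op 5 (delete): buffer="pqbjijijhuijd" (len 13), cursors c1@5 c2@7 c3@11, authorship ....1122..33.
After op 6 (insert('g')): buffer="pqbjigjigjhuigjd" (len 16), cursors c1@6 c2@9 c3@14, authorship ....111222..333.
After op 7 (add_cursor(1)): buffer="pqbjigjigjhuigjd" (len 16), cursors c4@1 c1@6 c2@9 c3@14, authorship ....111222..333.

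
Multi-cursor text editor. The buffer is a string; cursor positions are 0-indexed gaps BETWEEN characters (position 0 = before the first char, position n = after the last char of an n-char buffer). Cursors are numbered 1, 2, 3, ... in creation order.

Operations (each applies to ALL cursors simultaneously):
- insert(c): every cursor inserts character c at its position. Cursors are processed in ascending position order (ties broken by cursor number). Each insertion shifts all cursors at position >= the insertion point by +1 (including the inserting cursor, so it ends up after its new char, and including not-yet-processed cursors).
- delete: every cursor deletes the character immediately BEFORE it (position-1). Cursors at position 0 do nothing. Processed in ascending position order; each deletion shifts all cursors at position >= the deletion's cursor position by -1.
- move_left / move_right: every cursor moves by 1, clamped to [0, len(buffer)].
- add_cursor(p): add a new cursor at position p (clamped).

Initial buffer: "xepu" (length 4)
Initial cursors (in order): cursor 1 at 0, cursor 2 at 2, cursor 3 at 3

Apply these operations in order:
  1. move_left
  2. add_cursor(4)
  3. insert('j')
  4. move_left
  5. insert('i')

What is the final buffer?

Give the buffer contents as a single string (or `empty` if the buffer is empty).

Answer: ijxijeijpuij

Derivation:
After op 1 (move_left): buffer="xepu" (len 4), cursors c1@0 c2@1 c3@2, authorship ....
After op 2 (add_cursor(4)): buffer="xepu" (len 4), cursors c1@0 c2@1 c3@2 c4@4, authorship ....
After op 3 (insert('j')): buffer="jxjejpuj" (len 8), cursors c1@1 c2@3 c3@5 c4@8, authorship 1.2.3..4
After op 4 (move_left): buffer="jxjejpuj" (len 8), cursors c1@0 c2@2 c3@4 c4@7, authorship 1.2.3..4
After op 5 (insert('i')): buffer="ijxijeijpuij" (len 12), cursors c1@1 c2@4 c3@7 c4@11, authorship 11.22.33..44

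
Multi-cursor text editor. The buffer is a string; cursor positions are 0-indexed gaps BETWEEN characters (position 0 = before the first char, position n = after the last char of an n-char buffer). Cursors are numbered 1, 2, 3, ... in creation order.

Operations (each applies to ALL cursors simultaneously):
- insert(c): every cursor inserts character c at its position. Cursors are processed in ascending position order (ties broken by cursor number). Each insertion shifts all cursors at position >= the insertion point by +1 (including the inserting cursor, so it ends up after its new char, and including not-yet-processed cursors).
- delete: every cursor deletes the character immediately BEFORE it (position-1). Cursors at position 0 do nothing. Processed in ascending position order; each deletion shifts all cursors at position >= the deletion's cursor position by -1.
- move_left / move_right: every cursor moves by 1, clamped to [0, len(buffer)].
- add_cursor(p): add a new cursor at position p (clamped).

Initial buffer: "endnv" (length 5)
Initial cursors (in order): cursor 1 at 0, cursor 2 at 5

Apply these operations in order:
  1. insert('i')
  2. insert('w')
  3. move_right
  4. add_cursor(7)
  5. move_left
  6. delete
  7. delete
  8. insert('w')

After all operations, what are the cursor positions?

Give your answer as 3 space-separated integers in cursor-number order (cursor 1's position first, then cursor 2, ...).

Answer: 1 5 5

Derivation:
After op 1 (insert('i')): buffer="iendnvi" (len 7), cursors c1@1 c2@7, authorship 1.....2
After op 2 (insert('w')): buffer="iwendnviw" (len 9), cursors c1@2 c2@9, authorship 11.....22
After op 3 (move_right): buffer="iwendnviw" (len 9), cursors c1@3 c2@9, authorship 11.....22
After op 4 (add_cursor(7)): buffer="iwendnviw" (len 9), cursors c1@3 c3@7 c2@9, authorship 11.....22
After op 5 (move_left): buffer="iwendnviw" (len 9), cursors c1@2 c3@6 c2@8, authorship 11.....22
After op 6 (delete): buffer="iendvw" (len 6), cursors c1@1 c3@4 c2@5, authorship 1....2
After op 7 (delete): buffer="enw" (len 3), cursors c1@0 c2@2 c3@2, authorship ..2
After op 8 (insert('w')): buffer="wenwww" (len 6), cursors c1@1 c2@5 c3@5, authorship 1..232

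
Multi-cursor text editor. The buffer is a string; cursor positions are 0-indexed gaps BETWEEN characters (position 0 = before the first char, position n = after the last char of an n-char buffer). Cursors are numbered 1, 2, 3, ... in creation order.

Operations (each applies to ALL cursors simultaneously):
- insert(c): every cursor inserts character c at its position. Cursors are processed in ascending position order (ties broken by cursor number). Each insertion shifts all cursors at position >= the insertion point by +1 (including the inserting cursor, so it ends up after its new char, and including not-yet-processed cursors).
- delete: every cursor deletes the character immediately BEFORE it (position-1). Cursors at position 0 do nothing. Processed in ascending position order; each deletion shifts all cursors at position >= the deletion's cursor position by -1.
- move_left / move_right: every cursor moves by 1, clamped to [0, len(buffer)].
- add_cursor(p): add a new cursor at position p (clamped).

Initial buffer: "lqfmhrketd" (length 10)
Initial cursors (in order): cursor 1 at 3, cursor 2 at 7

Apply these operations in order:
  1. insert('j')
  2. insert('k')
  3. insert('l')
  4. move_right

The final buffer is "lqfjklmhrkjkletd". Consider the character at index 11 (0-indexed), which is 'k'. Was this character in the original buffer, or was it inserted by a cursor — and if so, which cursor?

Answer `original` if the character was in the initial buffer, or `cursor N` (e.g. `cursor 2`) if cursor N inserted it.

After op 1 (insert('j')): buffer="lqfjmhrkjetd" (len 12), cursors c1@4 c2@9, authorship ...1....2...
After op 2 (insert('k')): buffer="lqfjkmhrkjketd" (len 14), cursors c1@5 c2@11, authorship ...11....22...
After op 3 (insert('l')): buffer="lqfjklmhrkjkletd" (len 16), cursors c1@6 c2@13, authorship ...111....222...
After op 4 (move_right): buffer="lqfjklmhrkjkletd" (len 16), cursors c1@7 c2@14, authorship ...111....222...
Authorship (.=original, N=cursor N): . . . 1 1 1 . . . . 2 2 2 . . .
Index 11: author = 2

Answer: cursor 2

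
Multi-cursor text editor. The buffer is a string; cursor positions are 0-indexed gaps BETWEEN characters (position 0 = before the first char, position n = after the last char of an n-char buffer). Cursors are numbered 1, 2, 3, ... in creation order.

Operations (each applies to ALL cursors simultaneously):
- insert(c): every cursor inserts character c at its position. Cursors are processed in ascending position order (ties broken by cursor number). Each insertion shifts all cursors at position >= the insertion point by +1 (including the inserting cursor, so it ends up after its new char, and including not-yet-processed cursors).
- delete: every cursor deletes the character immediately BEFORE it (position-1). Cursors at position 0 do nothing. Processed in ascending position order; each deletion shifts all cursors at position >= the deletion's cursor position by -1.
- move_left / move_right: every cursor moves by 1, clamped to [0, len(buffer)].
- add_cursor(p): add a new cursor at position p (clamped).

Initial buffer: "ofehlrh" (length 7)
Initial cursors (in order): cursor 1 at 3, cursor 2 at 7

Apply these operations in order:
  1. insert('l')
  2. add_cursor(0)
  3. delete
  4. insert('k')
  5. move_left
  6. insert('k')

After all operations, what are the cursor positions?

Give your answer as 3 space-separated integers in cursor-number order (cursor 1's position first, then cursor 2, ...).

After op 1 (insert('l')): buffer="ofelhlrhl" (len 9), cursors c1@4 c2@9, authorship ...1....2
After op 2 (add_cursor(0)): buffer="ofelhlrhl" (len 9), cursors c3@0 c1@4 c2@9, authorship ...1....2
After op 3 (delete): buffer="ofehlrh" (len 7), cursors c3@0 c1@3 c2@7, authorship .......
After op 4 (insert('k')): buffer="kofekhlrhk" (len 10), cursors c3@1 c1@5 c2@10, authorship 3...1....2
After op 5 (move_left): buffer="kofekhlrhk" (len 10), cursors c3@0 c1@4 c2@9, authorship 3...1....2
After op 6 (insert('k')): buffer="kkofekkhlrhkk" (len 13), cursors c3@1 c1@6 c2@12, authorship 33...11....22

Answer: 6 12 1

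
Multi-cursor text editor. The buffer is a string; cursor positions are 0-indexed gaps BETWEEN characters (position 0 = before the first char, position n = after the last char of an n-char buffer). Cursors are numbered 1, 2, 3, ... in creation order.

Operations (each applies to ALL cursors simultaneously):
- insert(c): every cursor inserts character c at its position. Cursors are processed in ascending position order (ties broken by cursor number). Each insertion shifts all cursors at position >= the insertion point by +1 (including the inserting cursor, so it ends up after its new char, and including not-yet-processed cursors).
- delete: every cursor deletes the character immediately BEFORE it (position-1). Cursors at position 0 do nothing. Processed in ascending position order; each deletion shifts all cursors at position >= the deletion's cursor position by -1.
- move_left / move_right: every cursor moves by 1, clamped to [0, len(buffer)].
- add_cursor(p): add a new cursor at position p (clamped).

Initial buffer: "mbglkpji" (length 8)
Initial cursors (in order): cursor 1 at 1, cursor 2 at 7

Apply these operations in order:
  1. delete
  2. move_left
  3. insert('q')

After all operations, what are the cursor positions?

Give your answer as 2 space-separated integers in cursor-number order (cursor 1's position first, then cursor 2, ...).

Answer: 1 6

Derivation:
After op 1 (delete): buffer="bglkpi" (len 6), cursors c1@0 c2@5, authorship ......
After op 2 (move_left): buffer="bglkpi" (len 6), cursors c1@0 c2@4, authorship ......
After op 3 (insert('q')): buffer="qbglkqpi" (len 8), cursors c1@1 c2@6, authorship 1....2..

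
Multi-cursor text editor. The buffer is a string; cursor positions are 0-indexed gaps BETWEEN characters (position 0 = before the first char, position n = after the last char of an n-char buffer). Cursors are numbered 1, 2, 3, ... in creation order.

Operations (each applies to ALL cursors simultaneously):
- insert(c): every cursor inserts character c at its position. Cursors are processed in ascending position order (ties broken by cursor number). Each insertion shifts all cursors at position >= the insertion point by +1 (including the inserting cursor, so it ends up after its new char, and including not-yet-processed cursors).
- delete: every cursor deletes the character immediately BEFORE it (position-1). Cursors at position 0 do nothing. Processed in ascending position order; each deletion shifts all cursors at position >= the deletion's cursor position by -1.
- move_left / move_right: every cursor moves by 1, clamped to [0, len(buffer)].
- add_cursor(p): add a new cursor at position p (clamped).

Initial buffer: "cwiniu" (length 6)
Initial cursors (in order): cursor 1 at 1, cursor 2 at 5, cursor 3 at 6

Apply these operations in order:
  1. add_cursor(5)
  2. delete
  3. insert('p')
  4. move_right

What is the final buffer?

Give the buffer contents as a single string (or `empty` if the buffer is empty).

Answer: pwippp

Derivation:
After op 1 (add_cursor(5)): buffer="cwiniu" (len 6), cursors c1@1 c2@5 c4@5 c3@6, authorship ......
After op 2 (delete): buffer="wi" (len 2), cursors c1@0 c2@2 c3@2 c4@2, authorship ..
After op 3 (insert('p')): buffer="pwippp" (len 6), cursors c1@1 c2@6 c3@6 c4@6, authorship 1..234
After op 4 (move_right): buffer="pwippp" (len 6), cursors c1@2 c2@6 c3@6 c4@6, authorship 1..234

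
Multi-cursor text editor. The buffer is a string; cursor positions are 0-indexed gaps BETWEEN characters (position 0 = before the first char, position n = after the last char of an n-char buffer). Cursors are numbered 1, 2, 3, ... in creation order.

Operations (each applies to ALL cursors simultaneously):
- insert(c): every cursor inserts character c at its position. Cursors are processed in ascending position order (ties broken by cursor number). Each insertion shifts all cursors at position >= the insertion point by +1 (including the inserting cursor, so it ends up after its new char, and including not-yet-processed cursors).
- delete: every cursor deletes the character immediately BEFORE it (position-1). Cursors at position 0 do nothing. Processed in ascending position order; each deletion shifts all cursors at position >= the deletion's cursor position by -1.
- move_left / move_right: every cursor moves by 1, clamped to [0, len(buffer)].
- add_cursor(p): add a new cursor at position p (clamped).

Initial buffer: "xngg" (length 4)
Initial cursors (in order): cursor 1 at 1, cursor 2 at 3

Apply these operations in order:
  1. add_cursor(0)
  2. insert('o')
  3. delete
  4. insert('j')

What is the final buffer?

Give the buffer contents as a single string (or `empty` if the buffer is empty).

After op 1 (add_cursor(0)): buffer="xngg" (len 4), cursors c3@0 c1@1 c2@3, authorship ....
After op 2 (insert('o')): buffer="oxongog" (len 7), cursors c3@1 c1@3 c2@6, authorship 3.1..2.
After op 3 (delete): buffer="xngg" (len 4), cursors c3@0 c1@1 c2@3, authorship ....
After op 4 (insert('j')): buffer="jxjngjg" (len 7), cursors c3@1 c1@3 c2@6, authorship 3.1..2.

Answer: jxjngjg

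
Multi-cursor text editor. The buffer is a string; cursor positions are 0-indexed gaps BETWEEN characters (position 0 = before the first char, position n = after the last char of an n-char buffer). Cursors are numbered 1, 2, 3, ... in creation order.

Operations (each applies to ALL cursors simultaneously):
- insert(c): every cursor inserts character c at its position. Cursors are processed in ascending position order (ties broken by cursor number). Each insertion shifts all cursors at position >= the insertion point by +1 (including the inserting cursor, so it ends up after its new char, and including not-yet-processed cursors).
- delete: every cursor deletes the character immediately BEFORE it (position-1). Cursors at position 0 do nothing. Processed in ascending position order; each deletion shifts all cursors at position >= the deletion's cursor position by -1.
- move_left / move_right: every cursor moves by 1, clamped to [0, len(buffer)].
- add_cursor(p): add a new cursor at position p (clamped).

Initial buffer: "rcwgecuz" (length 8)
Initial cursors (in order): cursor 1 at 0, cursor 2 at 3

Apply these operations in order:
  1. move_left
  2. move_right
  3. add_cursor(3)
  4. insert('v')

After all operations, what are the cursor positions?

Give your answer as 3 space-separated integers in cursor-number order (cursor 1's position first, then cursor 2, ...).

Answer: 2 6 6

Derivation:
After op 1 (move_left): buffer="rcwgecuz" (len 8), cursors c1@0 c2@2, authorship ........
After op 2 (move_right): buffer="rcwgecuz" (len 8), cursors c1@1 c2@3, authorship ........
After op 3 (add_cursor(3)): buffer="rcwgecuz" (len 8), cursors c1@1 c2@3 c3@3, authorship ........
After op 4 (insert('v')): buffer="rvcwvvgecuz" (len 11), cursors c1@2 c2@6 c3@6, authorship .1..23.....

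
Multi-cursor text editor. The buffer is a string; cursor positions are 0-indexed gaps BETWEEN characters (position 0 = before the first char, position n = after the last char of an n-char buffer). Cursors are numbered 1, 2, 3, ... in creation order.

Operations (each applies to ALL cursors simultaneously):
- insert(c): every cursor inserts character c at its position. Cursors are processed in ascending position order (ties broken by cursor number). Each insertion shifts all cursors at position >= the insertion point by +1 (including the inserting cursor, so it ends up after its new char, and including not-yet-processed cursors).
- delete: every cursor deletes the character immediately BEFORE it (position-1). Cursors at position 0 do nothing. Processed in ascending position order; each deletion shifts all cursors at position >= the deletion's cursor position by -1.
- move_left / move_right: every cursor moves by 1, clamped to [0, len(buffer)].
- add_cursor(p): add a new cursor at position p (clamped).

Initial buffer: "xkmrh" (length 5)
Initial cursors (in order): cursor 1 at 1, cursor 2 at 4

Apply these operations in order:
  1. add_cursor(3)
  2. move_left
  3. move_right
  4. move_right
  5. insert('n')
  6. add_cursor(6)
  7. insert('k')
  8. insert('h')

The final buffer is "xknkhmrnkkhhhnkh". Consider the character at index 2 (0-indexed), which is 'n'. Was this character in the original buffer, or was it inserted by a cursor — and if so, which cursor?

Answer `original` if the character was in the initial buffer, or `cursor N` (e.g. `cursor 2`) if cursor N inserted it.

Answer: cursor 1

Derivation:
After op 1 (add_cursor(3)): buffer="xkmrh" (len 5), cursors c1@1 c3@3 c2@4, authorship .....
After op 2 (move_left): buffer="xkmrh" (len 5), cursors c1@0 c3@2 c2@3, authorship .....
After op 3 (move_right): buffer="xkmrh" (len 5), cursors c1@1 c3@3 c2@4, authorship .....
After op 4 (move_right): buffer="xkmrh" (len 5), cursors c1@2 c3@4 c2@5, authorship .....
After op 5 (insert('n')): buffer="xknmrnhn" (len 8), cursors c1@3 c3@6 c2@8, authorship ..1..3.2
After op 6 (add_cursor(6)): buffer="xknmrnhn" (len 8), cursors c1@3 c3@6 c4@6 c2@8, authorship ..1..3.2
After op 7 (insert('k')): buffer="xknkmrnkkhnk" (len 12), cursors c1@4 c3@9 c4@9 c2@12, authorship ..11..334.22
After op 8 (insert('h')): buffer="xknkhmrnkkhhhnkh" (len 16), cursors c1@5 c3@12 c4@12 c2@16, authorship ..111..33434.222
Authorship (.=original, N=cursor N): . . 1 1 1 . . 3 3 4 3 4 . 2 2 2
Index 2: author = 1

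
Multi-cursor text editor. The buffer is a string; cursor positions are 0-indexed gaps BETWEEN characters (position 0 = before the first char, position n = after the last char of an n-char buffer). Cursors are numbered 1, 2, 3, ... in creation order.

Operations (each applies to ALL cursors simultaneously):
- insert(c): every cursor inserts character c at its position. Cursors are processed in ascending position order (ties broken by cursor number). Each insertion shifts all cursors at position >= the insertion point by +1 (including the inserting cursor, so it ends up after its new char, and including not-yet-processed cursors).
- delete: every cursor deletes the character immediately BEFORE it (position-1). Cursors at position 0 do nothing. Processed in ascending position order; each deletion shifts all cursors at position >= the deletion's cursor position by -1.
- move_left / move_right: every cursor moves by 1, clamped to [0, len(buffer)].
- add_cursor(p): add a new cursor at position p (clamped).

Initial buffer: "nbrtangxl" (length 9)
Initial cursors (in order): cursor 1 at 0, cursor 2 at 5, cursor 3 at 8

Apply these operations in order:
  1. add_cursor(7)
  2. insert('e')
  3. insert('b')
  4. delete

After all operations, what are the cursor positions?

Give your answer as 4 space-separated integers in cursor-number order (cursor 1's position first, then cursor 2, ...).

Answer: 1 7 12 10

Derivation:
After op 1 (add_cursor(7)): buffer="nbrtangxl" (len 9), cursors c1@0 c2@5 c4@7 c3@8, authorship .........
After op 2 (insert('e')): buffer="enbrtaengexel" (len 13), cursors c1@1 c2@7 c4@10 c3@12, authorship 1.....2..4.3.
After op 3 (insert('b')): buffer="ebnbrtaebngebxebl" (len 17), cursors c1@2 c2@9 c4@13 c3@16, authorship 11.....22..44.33.
After op 4 (delete): buffer="enbrtaengexel" (len 13), cursors c1@1 c2@7 c4@10 c3@12, authorship 1.....2..4.3.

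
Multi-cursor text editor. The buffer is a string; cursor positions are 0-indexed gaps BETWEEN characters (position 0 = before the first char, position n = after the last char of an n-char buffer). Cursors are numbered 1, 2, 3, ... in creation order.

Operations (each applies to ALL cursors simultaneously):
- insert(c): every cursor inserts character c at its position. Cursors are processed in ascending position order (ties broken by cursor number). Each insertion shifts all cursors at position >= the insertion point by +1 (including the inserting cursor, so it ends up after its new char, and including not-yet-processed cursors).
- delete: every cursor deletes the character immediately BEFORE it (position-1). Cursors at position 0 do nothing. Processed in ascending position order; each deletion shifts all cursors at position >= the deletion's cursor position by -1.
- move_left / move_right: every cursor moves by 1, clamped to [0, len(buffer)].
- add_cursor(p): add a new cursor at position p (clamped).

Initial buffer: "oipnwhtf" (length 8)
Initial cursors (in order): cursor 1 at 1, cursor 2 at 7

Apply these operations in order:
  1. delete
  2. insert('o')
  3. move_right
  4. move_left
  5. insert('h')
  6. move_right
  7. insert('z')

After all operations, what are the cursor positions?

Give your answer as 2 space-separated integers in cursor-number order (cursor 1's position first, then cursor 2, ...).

Answer: 4 12

Derivation:
After op 1 (delete): buffer="ipnwhf" (len 6), cursors c1@0 c2@5, authorship ......
After op 2 (insert('o')): buffer="oipnwhof" (len 8), cursors c1@1 c2@7, authorship 1.....2.
After op 3 (move_right): buffer="oipnwhof" (len 8), cursors c1@2 c2@8, authorship 1.....2.
After op 4 (move_left): buffer="oipnwhof" (len 8), cursors c1@1 c2@7, authorship 1.....2.
After op 5 (insert('h')): buffer="ohipnwhohf" (len 10), cursors c1@2 c2@9, authorship 11.....22.
After op 6 (move_right): buffer="ohipnwhohf" (len 10), cursors c1@3 c2@10, authorship 11.....22.
After op 7 (insert('z')): buffer="ohizpnwhohfz" (len 12), cursors c1@4 c2@12, authorship 11.1....22.2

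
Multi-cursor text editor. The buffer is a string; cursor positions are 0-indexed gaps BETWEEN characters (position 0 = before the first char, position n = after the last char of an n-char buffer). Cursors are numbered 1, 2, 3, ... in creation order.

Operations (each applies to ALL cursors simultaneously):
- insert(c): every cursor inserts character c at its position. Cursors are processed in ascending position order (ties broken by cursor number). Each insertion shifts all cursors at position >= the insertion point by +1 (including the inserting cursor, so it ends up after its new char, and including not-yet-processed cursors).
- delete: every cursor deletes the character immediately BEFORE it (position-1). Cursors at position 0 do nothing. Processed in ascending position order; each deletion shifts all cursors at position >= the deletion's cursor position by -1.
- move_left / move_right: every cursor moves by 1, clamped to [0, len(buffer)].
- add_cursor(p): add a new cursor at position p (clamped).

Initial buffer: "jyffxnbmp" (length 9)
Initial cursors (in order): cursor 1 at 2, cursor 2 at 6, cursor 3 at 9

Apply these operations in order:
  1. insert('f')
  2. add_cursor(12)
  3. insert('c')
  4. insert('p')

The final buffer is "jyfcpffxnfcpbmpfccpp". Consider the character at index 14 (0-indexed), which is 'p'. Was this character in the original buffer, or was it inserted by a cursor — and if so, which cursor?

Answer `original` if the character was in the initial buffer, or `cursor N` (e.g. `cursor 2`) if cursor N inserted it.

After op 1 (insert('f')): buffer="jyfffxnfbmpf" (len 12), cursors c1@3 c2@8 c3@12, authorship ..1....2...3
After op 2 (add_cursor(12)): buffer="jyfffxnfbmpf" (len 12), cursors c1@3 c2@8 c3@12 c4@12, authorship ..1....2...3
After op 3 (insert('c')): buffer="jyfcffxnfcbmpfcc" (len 16), cursors c1@4 c2@10 c3@16 c4@16, authorship ..11....22...334
After op 4 (insert('p')): buffer="jyfcpffxnfcpbmpfccpp" (len 20), cursors c1@5 c2@12 c3@20 c4@20, authorship ..111....222...33434
Authorship (.=original, N=cursor N): . . 1 1 1 . . . . 2 2 2 . . . 3 3 4 3 4
Index 14: author = original

Answer: original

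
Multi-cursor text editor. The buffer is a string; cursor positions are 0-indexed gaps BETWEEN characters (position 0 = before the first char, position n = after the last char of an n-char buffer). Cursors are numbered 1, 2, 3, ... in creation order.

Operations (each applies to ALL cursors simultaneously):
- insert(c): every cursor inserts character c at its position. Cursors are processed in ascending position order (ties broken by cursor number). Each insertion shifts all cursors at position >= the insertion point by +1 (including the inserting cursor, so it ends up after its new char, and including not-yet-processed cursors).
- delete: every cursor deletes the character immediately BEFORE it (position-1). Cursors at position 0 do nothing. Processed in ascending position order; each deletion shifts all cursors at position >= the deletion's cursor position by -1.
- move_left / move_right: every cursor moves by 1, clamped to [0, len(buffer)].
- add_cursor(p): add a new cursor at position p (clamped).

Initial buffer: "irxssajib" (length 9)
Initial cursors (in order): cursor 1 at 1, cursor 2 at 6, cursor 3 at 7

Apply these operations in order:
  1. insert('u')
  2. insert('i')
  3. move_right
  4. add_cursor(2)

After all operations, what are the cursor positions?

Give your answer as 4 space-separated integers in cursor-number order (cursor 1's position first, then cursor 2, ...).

After op 1 (insert('u')): buffer="iurxssaujuib" (len 12), cursors c1@2 c2@8 c3@10, authorship .1.....2.3..
After op 2 (insert('i')): buffer="iuirxssauijuiib" (len 15), cursors c1@3 c2@10 c3@13, authorship .11.....22.33..
After op 3 (move_right): buffer="iuirxssauijuiib" (len 15), cursors c1@4 c2@11 c3@14, authorship .11.....22.33..
After op 4 (add_cursor(2)): buffer="iuirxssauijuiib" (len 15), cursors c4@2 c1@4 c2@11 c3@14, authorship .11.....22.33..

Answer: 4 11 14 2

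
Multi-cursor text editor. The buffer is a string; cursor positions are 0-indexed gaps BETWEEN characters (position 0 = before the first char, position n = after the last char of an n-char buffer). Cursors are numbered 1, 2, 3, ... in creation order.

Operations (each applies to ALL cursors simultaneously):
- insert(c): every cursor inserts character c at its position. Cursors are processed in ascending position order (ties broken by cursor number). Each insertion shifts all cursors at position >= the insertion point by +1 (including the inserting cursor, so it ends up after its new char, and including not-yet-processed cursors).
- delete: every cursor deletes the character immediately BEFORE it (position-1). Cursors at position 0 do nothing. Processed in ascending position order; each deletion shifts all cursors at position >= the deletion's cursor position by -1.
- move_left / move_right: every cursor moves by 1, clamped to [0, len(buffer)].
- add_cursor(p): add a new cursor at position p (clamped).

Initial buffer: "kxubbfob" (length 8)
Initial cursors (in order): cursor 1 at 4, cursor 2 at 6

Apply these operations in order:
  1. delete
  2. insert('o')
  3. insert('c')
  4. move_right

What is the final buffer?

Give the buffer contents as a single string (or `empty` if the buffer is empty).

After op 1 (delete): buffer="kxubob" (len 6), cursors c1@3 c2@4, authorship ......
After op 2 (insert('o')): buffer="kxuoboob" (len 8), cursors c1@4 c2@6, authorship ...1.2..
After op 3 (insert('c')): buffer="kxuocbocob" (len 10), cursors c1@5 c2@8, authorship ...11.22..
After op 4 (move_right): buffer="kxuocbocob" (len 10), cursors c1@6 c2@9, authorship ...11.22..

Answer: kxuocbocob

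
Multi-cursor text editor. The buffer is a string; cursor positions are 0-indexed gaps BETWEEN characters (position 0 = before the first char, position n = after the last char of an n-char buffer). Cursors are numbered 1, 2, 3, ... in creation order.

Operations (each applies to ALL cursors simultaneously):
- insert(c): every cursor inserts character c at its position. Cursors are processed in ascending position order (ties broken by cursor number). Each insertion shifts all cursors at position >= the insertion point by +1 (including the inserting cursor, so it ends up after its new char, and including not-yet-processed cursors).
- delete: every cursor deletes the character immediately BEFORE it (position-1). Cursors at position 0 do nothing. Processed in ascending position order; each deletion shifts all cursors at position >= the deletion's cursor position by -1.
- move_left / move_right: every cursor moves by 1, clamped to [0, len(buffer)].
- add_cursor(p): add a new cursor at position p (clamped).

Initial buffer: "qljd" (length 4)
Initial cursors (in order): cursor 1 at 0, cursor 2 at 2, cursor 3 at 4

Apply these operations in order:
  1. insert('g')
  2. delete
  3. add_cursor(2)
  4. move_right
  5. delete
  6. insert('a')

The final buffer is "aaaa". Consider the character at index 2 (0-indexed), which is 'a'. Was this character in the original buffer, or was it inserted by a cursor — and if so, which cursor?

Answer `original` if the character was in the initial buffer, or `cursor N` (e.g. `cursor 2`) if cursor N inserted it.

After op 1 (insert('g')): buffer="gqlgjdg" (len 7), cursors c1@1 c2@4 c3@7, authorship 1..2..3
After op 2 (delete): buffer="qljd" (len 4), cursors c1@0 c2@2 c3@4, authorship ....
After op 3 (add_cursor(2)): buffer="qljd" (len 4), cursors c1@0 c2@2 c4@2 c3@4, authorship ....
After op 4 (move_right): buffer="qljd" (len 4), cursors c1@1 c2@3 c4@3 c3@4, authorship ....
After op 5 (delete): buffer="" (len 0), cursors c1@0 c2@0 c3@0 c4@0, authorship 
After op 6 (insert('a')): buffer="aaaa" (len 4), cursors c1@4 c2@4 c3@4 c4@4, authorship 1234
Authorship (.=original, N=cursor N): 1 2 3 4
Index 2: author = 3

Answer: cursor 3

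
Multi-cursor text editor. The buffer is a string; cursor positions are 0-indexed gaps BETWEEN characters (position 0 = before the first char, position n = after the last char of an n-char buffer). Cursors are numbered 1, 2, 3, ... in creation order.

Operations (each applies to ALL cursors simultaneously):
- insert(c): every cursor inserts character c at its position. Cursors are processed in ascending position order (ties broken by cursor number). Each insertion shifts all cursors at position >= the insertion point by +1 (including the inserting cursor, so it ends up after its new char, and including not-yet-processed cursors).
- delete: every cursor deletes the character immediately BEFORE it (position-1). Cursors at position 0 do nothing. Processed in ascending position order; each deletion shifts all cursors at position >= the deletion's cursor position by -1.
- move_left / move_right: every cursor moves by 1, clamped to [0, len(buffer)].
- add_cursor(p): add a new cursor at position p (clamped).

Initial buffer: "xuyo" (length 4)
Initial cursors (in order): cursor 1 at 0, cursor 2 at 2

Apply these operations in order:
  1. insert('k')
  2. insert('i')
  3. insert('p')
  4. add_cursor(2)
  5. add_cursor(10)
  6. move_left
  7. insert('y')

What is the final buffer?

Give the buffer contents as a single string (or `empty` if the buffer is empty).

Answer: kyiypxukiypyyo

Derivation:
After op 1 (insert('k')): buffer="kxukyo" (len 6), cursors c1@1 c2@4, authorship 1..2..
After op 2 (insert('i')): buffer="kixukiyo" (len 8), cursors c1@2 c2@6, authorship 11..22..
After op 3 (insert('p')): buffer="kipxukipyo" (len 10), cursors c1@3 c2@8, authorship 111..222..
After op 4 (add_cursor(2)): buffer="kipxukipyo" (len 10), cursors c3@2 c1@3 c2@8, authorship 111..222..
After op 5 (add_cursor(10)): buffer="kipxukipyo" (len 10), cursors c3@2 c1@3 c2@8 c4@10, authorship 111..222..
After op 6 (move_left): buffer="kipxukipyo" (len 10), cursors c3@1 c1@2 c2@7 c4@9, authorship 111..222..
After op 7 (insert('y')): buffer="kyiypxukiypyyo" (len 14), cursors c3@2 c1@4 c2@10 c4@13, authorship 13111..2222.4.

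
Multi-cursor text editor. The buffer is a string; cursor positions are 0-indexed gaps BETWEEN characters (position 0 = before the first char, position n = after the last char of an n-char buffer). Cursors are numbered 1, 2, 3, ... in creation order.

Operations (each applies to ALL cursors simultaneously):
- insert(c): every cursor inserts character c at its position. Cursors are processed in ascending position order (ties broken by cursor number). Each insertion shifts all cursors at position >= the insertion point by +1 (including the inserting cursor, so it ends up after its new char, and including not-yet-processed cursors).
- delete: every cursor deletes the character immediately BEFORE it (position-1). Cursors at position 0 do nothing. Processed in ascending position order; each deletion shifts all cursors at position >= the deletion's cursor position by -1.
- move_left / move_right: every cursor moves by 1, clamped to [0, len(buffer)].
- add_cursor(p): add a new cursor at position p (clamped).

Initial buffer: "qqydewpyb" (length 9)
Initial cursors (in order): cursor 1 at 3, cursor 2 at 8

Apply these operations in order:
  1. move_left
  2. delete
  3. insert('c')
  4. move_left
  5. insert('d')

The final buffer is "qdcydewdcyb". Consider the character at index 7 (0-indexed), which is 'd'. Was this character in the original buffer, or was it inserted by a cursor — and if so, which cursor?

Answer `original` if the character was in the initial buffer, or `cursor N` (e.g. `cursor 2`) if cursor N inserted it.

After op 1 (move_left): buffer="qqydewpyb" (len 9), cursors c1@2 c2@7, authorship .........
After op 2 (delete): buffer="qydewyb" (len 7), cursors c1@1 c2@5, authorship .......
After op 3 (insert('c')): buffer="qcydewcyb" (len 9), cursors c1@2 c2@7, authorship .1....2..
After op 4 (move_left): buffer="qcydewcyb" (len 9), cursors c1@1 c2@6, authorship .1....2..
After op 5 (insert('d')): buffer="qdcydewdcyb" (len 11), cursors c1@2 c2@8, authorship .11....22..
Authorship (.=original, N=cursor N): . 1 1 . . . . 2 2 . .
Index 7: author = 2

Answer: cursor 2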